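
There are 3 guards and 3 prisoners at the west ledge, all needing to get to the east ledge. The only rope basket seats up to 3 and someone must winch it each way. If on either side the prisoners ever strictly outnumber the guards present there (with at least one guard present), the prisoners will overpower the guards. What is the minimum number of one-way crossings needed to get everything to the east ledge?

Counting alone: each trip to the east ledge takes at most 3 across and each return brings at least 1 back, so after t trips out (and t−1 returns) at most 3t − (t−1) of the 6 are across; that first reaches 6 at t = 3, so at least 5 crossings are needed.
The plan below uses exactly 5 crossings, so it is optimal:
1. 2 prisoners → the east ledge.  (the west ledge: 3G 1P; the east ledge: 0G 2P)
2. 1 prisoner ← the west ledge.  (the west ledge: 3G 2P; the east ledge: 0G 1P)
3. 3 guards → the east ledge.  (the west ledge: 0G 2P; the east ledge: 3G 1P)
4. 1 prisoner ← the west ledge.  (the west ledge: 0G 3P; the east ledge: 3G 0P)
5. 3 prisoners → the east ledge.  (the west ledge: 0G 0P; the east ledge: 3G 3P)

5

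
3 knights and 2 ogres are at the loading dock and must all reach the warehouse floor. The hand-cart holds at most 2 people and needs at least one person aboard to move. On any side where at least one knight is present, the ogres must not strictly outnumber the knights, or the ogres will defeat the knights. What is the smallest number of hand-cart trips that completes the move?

7

Counting alone: each trip to the warehouse floor takes at most 2 across and each return brings at least 1 back, so after t trips out (and t−1 returns) at most 2t − (t−1) of the 5 are across; that first reaches 5 at t = 4, so at least 7 crossings are needed.
The plan below uses exactly 7 crossings, so it is optimal:
1. 2 ogres → the warehouse floor.  (the loading dock: 3K 0O; the warehouse floor: 0K 2O)
2. 1 ogre ← the loading dock.  (the loading dock: 3K 1O; the warehouse floor: 0K 1O)
3. 2 knights → the warehouse floor.  (the loading dock: 1K 1O; the warehouse floor: 2K 1O)
4. 1 knight ← the loading dock.  (the loading dock: 2K 1O; the warehouse floor: 1K 1O)
5. 1 knight and 1 ogre → the warehouse floor.  (the loading dock: 1K 0O; the warehouse floor: 2K 2O)
6. 1 ogre ← the loading dock.  (the loading dock: 1K 1O; the warehouse floor: 2K 1O)
7. 1 knight and 1 ogre → the warehouse floor.  (the loading dock: 0K 0O; the warehouse floor: 3K 2O)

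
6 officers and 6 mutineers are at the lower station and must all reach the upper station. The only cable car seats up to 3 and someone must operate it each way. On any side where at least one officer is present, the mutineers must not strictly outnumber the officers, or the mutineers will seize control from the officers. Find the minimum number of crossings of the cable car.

impossible

Following every safe sequence of crossings from the start, the most of the 12 that can be at the upper station as the cable car arrives there on crossings 1, 3, 5 is 3, 5, 6 respectively; the best ever achieved is 6 of 12.
From crossing 7 on, no configuration arises that was not already reachable earlier: only 17 distinct safe configurations (who is on which side, and where the cable car is) can ever be reached, none of them has everyone across, and every continuation just revisits them. They are: 0 officers + 0 mutineers across (cable car back at the start); 0 officers + 1 mutineer across (cable car there); 0 officers + 1 mutineer across (cable car back at the start); 0 officers + 2 mutineers across (cable car there); 0 officers + 2 mutineers across (cable car back at the start); 0 officers + 3 mutineers across (cable car there); 0 officers + 3 mutineers across (cable car back at the start); 0 officers + 4 mutineers across (cable car there); 0 officers + 4 mutineers across (cable car back at the start); 0 officers + 5 mutineers across (cable car there); 0 officers + 5 mutineers across (cable car back at the start); 0 officers + 6 mutineers across (cable car there); 1 officer + 1 mutineer across (cable car there); 1 officer + 1 mutineer across (cable car back at the start); 2 officers + 2 mutineers across (cable car there); 2 officers + 2 mutineers across (cable car back at the start); 3 officers + 3 mutineers across (cable car there). So no valid plan exists.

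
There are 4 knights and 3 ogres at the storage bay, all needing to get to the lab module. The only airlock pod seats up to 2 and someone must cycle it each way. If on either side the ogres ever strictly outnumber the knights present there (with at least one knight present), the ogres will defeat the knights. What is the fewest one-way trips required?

11

Counting alone: each trip to the lab module takes at most 2 across and each return brings at least 1 back, so after t trips out (and t−1 returns) at most 2t − (t−1) of the 7 are across; that first reaches 7 at t = 6, so at least 11 crossings are needed.
The plan below uses exactly 11 crossings, so it is optimal:
1. 2 ogres → the lab module.  (the storage bay: 4K 1O; the lab module: 0K 2O)
2. 1 ogre ← the storage bay.  (the storage bay: 4K 2O; the lab module: 0K 1O)
3. 2 ogres → the lab module.  (the storage bay: 4K 0O; the lab module: 0K 3O)
4. 1 ogre ← the storage bay.  (the storage bay: 4K 1O; the lab module: 0K 2O)
5. 2 knights → the lab module.  (the storage bay: 2K 1O; the lab module: 2K 2O)
6. 1 ogre ← the storage bay.  (the storage bay: 2K 2O; the lab module: 2K 1O)
7. 1 knight and 1 ogre → the lab module.  (the storage bay: 1K 1O; the lab module: 3K 2O)
8. 1 knight ← the storage bay.  (the storage bay: 2K 1O; the lab module: 2K 2O)
9. 1 knight and 1 ogre → the lab module.  (the storage bay: 1K 0O; the lab module: 3K 3O)
10. 1 ogre ← the storage bay.  (the storage bay: 1K 1O; the lab module: 3K 2O)
11. 1 knight and 1 ogre → the lab module.  (the storage bay: 0K 0O; the lab module: 4K 3O)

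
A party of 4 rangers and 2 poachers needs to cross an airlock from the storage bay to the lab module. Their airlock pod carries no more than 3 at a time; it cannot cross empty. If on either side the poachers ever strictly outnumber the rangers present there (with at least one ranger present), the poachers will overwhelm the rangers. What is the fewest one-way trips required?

Counting alone: each trip to the lab module takes at most 3 across and each return brings at least 1 back, so after t trips out (and t−1 returns) at most 3t − (t−1) of the 6 are across; that first reaches 6 at t = 3, so at least 5 crossings are needed.
The plan below uses exactly 5 crossings, so it is optimal:
1. 2 poachers → the lab module.  (the storage bay: 4R 0P; the lab module: 0R 2P)
2. 1 poacher ← the storage bay.  (the storage bay: 4R 1P; the lab module: 0R 1P)
3. 2 rangers and 1 poacher → the lab module.  (the storage bay: 2R 0P; the lab module: 2R 2P)
4. 1 poacher ← the storage bay.  (the storage bay: 2R 1P; the lab module: 2R 1P)
5. 2 rangers and 1 poacher → the lab module.  (the storage bay: 0R 0P; the lab module: 4R 2P)

5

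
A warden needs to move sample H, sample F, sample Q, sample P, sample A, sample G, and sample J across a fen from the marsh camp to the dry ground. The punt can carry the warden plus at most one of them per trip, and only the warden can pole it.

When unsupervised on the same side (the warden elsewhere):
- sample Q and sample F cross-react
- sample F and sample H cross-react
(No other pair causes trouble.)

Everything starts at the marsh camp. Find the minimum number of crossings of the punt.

Counting alone: the warden can take at most 1 across per trip to the dry ground, so moving all 7 needs at least 7 loaded trips out, with a return between consecutive ones — at least 13 crossings.
The safety rule pushes this higher. Following every safe sequence of crossings, the most of the 7 that can be at the dry ground as the punt arrives there on crossing 13 is 6 — never all 7.
So no plan with fewer than 15 crossings exists, and this one achieves 15:
1. Warden goes to the dry ground with sample F.
2. Warden goes back to the marsh camp alone.
3. Warden goes to the dry ground with sample H.
4. Warden goes back to the marsh camp with sample F.
5. Warden goes to the dry ground with sample Q.
6. Warden goes back to the marsh camp alone.
7. Warden goes to the dry ground with sample P.
8. Warden goes back to the marsh camp alone.
9. Warden goes to the dry ground with sample A.
10. Warden goes back to the marsh camp alone.
11. Warden goes to the dry ground with sample G.
12. Warden goes back to the marsh camp alone.
13. Warden goes to the dry ground with sample J.
14. Warden goes back to the marsh camp alone.
15. Warden goes to the dry ground with sample F.

15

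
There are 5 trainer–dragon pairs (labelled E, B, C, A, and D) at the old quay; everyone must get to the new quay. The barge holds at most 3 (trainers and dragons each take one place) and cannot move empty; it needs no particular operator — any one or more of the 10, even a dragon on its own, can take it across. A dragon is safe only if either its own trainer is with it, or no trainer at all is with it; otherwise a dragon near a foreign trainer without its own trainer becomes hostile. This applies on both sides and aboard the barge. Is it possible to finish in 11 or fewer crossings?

Yes — this plan uses 11 crossings (≤ 11):
1. dragon E and trainer E cross → the new quay.
2. trainer E crosses ← the old quay.
3. dragon A, dragon B, and dragon C cross → the new quay.
4. dragon E crosses ← the old quay.
5. trainer A, trainer B, and trainer C cross → the new quay.
6. dragon B and trainer B cross ← the old quay.
7. trainer B, trainer D, and trainer E cross → the new quay.
8. dragon C crosses ← the old quay.
9. dragon B and dragon E cross → the new quay.
10. dragon E crosses ← the old quay.
11. dragon C, dragon D, and dragon E cross → the new quay.

Yes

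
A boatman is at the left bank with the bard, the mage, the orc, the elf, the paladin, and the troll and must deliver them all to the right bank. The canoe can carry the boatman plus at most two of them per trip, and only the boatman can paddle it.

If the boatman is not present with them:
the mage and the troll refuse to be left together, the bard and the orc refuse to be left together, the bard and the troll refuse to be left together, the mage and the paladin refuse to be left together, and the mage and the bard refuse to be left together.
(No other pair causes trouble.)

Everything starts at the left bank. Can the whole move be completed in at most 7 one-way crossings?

Counting alone: the boatman can take at most 2 across per trip to the right bank, so moving all 6 needs at least 3 loaded trips out, with a return between consecutive ones — at least 5 crossings.
The safety rule pushes this higher. Following every safe sequence of crossings, the most of the 6 that can be at the right bank as the canoe arrives there on crossings 5, 7 is 4, 5 respectively — never all 6.
So the move cannot be finished within 7 crossings. (The shortest complete plan takes 9:)
1. Boatman goes to the right bank with the bard and the mage.
2. Boatman goes back to the left bank with the bard.
3. Boatman goes to the right bank with the bard and the orc.
4. Boatman goes back to the left bank with the bard.
5. Boatman goes to the right bank with the bard and the elf.
6. Boatman goes back to the left bank with the bard.
7. Boatman goes to the right bank with the paladin and the troll.
8. Boatman goes back to the left bank with the mage.
9. Boatman goes to the right bank with the bard and the mage.

No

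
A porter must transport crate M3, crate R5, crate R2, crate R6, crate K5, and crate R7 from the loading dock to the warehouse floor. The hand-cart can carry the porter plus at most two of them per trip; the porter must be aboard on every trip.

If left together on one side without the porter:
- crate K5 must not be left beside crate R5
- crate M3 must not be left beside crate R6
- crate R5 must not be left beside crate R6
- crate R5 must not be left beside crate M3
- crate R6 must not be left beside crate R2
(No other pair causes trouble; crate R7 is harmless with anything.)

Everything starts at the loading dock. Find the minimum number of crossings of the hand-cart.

9

Counting alone: the porter can take at most 2 across per trip to the warehouse floor, so moving all 6 needs at least 3 loaded trips out, with a return between consecutive ones — at least 5 crossings.
The safety rule pushes this higher. Following every safe sequence of crossings, the most of the 6 that can be at the warehouse floor as the hand-cart arrives there on crossings 5, 7 is 4, 5 respectively — never all 6.
So no plan with fewer than 9 crossings exists, and this one achieves 9:
1. Porter goes to the warehouse floor with crate R5 and crate R6.
2. Porter goes back to the loading dock with crate R5.
3. Porter goes to the warehouse floor with crate K5 and crate M3.
4. Porter goes back to the loading dock with crate M3.
5. Porter goes to the warehouse floor with crate M3 and crate R2.
6. Porter goes back to the loading dock with crate R6.
7. Porter goes to the warehouse floor with crate R5 and crate R7.
8. Porter goes back to the loading dock with crate R5.
9. Porter goes to the warehouse floor with crate R5 and crate R6.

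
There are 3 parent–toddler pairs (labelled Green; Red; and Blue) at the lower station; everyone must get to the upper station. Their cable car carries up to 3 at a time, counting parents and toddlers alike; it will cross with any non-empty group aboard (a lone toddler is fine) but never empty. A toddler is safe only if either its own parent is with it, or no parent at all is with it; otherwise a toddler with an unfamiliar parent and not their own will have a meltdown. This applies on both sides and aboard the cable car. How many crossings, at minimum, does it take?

Counting alone: each trip to the upper station takes at most 3 across and each return brings at least 1 back, so after t trips out (and t−1 returns) at most 3t − (t−1) of the 6 are across; that first reaches 6 at t = 3, so at least 5 crossings are needed.
The plan below uses exactly 5 crossings, so it is optimal:
1. parent Green and toddler Green cross → the upper station.
2. parent Green crosses ← the lower station.
3. parent Blue, parent Green, and parent Red cross → the upper station.
4. toddler Green crosses ← the lower station.
5. toddler Blue, toddler Green, and toddler Red cross → the upper station.

5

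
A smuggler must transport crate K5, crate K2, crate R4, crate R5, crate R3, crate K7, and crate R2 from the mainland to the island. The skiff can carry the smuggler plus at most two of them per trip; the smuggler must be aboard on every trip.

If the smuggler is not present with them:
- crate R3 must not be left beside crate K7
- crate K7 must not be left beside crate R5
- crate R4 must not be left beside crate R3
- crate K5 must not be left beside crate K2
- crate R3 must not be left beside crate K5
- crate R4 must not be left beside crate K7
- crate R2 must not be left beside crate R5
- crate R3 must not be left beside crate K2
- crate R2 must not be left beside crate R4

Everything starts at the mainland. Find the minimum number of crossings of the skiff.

impossible

Whatever the first load, the items left behind include a forbidden pair without the smuggler. No opening move is safe, so no plan exists.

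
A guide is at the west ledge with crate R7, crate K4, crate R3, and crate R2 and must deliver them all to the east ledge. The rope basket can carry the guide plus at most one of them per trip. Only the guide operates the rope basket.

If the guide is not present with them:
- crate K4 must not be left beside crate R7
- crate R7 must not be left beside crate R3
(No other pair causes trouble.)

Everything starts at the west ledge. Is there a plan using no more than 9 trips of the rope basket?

Yes — this plan uses 9 crossings (≤ 9):
1. Guide goes to the east ledge with crate R7.
2. Guide goes back to the west ledge alone.
3. Guide goes to the east ledge with crate K4.
4. Guide goes back to the west ledge with crate R7.
5. Guide goes to the east ledge with crate R3.
6. Guide goes back to the west ledge alone.
7. Guide goes to the east ledge with crate R2.
8. Guide goes back to the west ledge alone.
9. Guide goes to the east ledge with crate R7.

Yes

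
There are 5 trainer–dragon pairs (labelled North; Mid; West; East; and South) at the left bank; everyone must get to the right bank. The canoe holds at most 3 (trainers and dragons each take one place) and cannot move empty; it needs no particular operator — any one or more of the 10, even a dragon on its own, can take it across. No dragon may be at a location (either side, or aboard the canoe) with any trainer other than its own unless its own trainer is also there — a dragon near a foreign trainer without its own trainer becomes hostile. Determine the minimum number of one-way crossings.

11

Counting alone: each trip to the right bank takes at most 3 across and each return brings at least 1 back, so after t trips out (and t−1 returns) at most 3t − (t−1) of the 10 are across; that first reaches 10 at t = 5, so at least 9 crossings are needed.
The safety rule pushes this higher. Following every safe sequence of crossings, the most of the 10 that can be at the right bank as the canoe arrives there on crossing 9 is 9 — never all 10.
So no plan with fewer than 11 crossings exists, and this one achieves 11:
1. dragon North and trainer North cross → the right bank.
2. trainer North crosses ← the left bank.
3. dragon East, dragon Mid, and dragon West cross → the right bank.
4. dragon North crosses ← the left bank.
5. trainer East, trainer Mid, and trainer West cross → the right bank.
6. dragon Mid and trainer Mid cross ← the left bank.
7. trainer Mid, trainer North, and trainer South cross → the right bank.
8. dragon West crosses ← the left bank.
9. dragon Mid and dragon North cross → the right bank.
10. dragon North crosses ← the left bank.
11. dragon North, dragon South, and dragon West cross → the right bank.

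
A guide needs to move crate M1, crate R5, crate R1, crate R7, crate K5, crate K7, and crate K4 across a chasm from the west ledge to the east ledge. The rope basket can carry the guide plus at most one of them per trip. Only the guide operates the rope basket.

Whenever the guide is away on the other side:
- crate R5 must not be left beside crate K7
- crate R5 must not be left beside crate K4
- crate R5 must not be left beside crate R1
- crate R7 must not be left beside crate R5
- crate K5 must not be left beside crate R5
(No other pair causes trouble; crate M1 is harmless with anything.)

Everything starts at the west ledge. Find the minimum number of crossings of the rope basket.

impossible

Following every safe sequence of crossings from the start, the most of the 7 that can be at the east ledge as the rope basket arrives there on crossings 1, 3, 5 is 1, 2, 3 respectively; the best ever achieved is 3 of 7.
From crossing 7 on, no configuration arises that was not already reachable earlier: only 26 distinct safe configurations (who is on which side, and where the rope basket is) can ever be reached, none of them has everyone across, and every continuation just revisits them. So no valid plan exists.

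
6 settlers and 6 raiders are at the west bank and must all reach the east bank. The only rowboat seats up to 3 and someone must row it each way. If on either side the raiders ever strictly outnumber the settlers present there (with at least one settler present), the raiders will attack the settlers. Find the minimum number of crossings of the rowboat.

impossible

Following every safe sequence of crossings from the start, the most of the 12 that can be at the east bank as the rowboat arrives there on crossings 1, 3, 5 is 3, 5, 6 respectively; the best ever achieved is 6 of 12.
From crossing 7 on, no configuration arises that was not already reachable earlier: only 17 distinct safe configurations (who is on which side, and where the rowboat is) can ever be reached, none of them has everyone across, and every continuation just revisits them. They are: 0 settlers + 0 raiders across (rowboat back at the start); 0 settlers + 1 raider across (rowboat there); 0 settlers + 1 raider across (rowboat back at the start); 0 settlers + 2 raiders across (rowboat there); 0 settlers + 2 raiders across (rowboat back at the start); 0 settlers + 3 raiders across (rowboat there); 0 settlers + 3 raiders across (rowboat back at the start); 0 settlers + 4 raiders across (rowboat there); 0 settlers + 4 raiders across (rowboat back at the start); 0 settlers + 5 raiders across (rowboat there); 0 settlers + 5 raiders across (rowboat back at the start); 0 settlers + 6 raiders across (rowboat there); 1 settler + 1 raider across (rowboat there); 1 settler + 1 raider across (rowboat back at the start); 2 settlers + 2 raiders across (rowboat there); 2 settlers + 2 raiders across (rowboat back at the start); 3 settlers + 3 raiders across (rowboat there). So no valid plan exists.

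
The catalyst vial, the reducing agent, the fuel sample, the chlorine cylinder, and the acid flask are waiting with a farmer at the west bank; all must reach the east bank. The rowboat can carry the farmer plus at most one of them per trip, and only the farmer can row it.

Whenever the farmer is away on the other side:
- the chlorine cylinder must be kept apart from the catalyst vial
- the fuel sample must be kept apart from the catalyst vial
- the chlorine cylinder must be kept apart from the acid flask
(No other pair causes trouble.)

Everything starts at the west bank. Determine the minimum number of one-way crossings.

impossible

Whatever the first load, the items left behind include a forbidden pair without the farmer. No opening move is safe, so no plan exists.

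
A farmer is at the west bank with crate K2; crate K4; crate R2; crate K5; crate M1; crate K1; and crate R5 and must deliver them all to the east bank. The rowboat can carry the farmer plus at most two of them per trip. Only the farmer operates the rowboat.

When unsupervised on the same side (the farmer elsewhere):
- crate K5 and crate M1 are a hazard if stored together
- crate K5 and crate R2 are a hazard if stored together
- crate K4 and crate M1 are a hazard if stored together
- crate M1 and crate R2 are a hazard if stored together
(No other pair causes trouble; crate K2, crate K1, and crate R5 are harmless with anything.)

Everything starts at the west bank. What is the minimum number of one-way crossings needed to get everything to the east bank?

Counting alone: the farmer can take at most 2 across per trip to the east bank, so moving all 7 needs at least 4 loaded trips out, with a return between consecutive ones — at least 7 crossings.
The safety rule pushes this higher. Following every safe sequence of crossings, the most of the 7 that can be at the east bank as the rowboat arrives there on crossings 7, 9 is 5, 6 respectively — never all 7.
So no plan with fewer than 11 crossings exists, and this one achieves 11:
1. Farmer goes to the east bank with crate M1 and crate R2.  [the west bank: crate K1, crate K2, crate K4, crate K5, crate R5 | the east bank: crate M1, crate R2]
2. Farmer goes back to the west bank with crate R2.  [the west bank: crate K1, crate K2, crate K4, crate K5, crate R2, crate R5 | the east bank: crate M1]
3. Farmer goes to the east bank with crate K2 and crate R2.  [the west bank: crate K1, crate K4, crate K5, crate R5 | the east bank: crate K2, crate M1, crate R2]
4. Farmer goes back to the west bank with crate R2.  [the west bank: crate K1, crate K4, crate K5, crate R2, crate R5 | the east bank: crate K2, crate M1]
5. Farmer goes to the east bank with crate K4 and crate R2.  [the west bank: crate K1, crate K5, crate R5 | the east bank: crate K2, crate K4, crate M1, crate R2]
6. Farmer goes back to the west bank with crate M1.  [the west bank: crate K1, crate K5, crate M1, crate R5 | the east bank: crate K2, crate K4, crate R2]
7. Farmer goes to the east bank with crate K1 and crate K5.  [the west bank: crate M1, crate R5 | the east bank: crate K1, crate K2, crate K4, crate K5, crate R2]
8. Farmer goes back to the west bank with crate R2.  [the west bank: crate M1, crate R2, crate R5 | the east bank: crate K1, crate K2, crate K4, crate K5]
9. Farmer goes to the east bank with crate R2 and crate R5.  [the west bank: crate M1 | the east bank: crate K1, crate K2, crate K4, crate K5, crate R2, crate R5]
10. Farmer goes back to the west bank with crate R2.  [the west bank: crate M1, crate R2 | the east bank: crate K1, crate K2, crate K4, crate K5, crate R5]
11. Farmer goes to the east bank with crate M1 and crate R2.  [the west bank: — | the east bank: crate K1, crate K2, crate K4, crate K5, crate M1, crate R2, crate R5]

11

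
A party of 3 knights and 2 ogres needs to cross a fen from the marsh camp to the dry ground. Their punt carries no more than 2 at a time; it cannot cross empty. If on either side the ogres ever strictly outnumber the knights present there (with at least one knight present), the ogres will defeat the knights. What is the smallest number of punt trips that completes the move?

Counting alone: each trip to the dry ground takes at most 2 across and each return brings at least 1 back, so after t trips out (and t−1 returns) at most 2t − (t−1) of the 5 are across; that first reaches 5 at t = 4, so at least 7 crossings are needed.
The plan below uses exactly 7 crossings, so it is optimal:
1. 2 ogres → the dry ground.  (the marsh camp: 3K 0O; the dry ground: 0K 2O)
2. 1 ogre ← the marsh camp.  (the marsh camp: 3K 1O; the dry ground: 0K 1O)
3. 2 knights → the dry ground.  (the marsh camp: 1K 1O; the dry ground: 2K 1O)
4. 1 knight ← the marsh camp.  (the marsh camp: 2K 1O; the dry ground: 1K 1O)
5. 1 knight and 1 ogre → the dry ground.  (the marsh camp: 1K 0O; the dry ground: 2K 2O)
6. 1 ogre ← the marsh camp.  (the marsh camp: 1K 1O; the dry ground: 2K 1O)
7. 1 knight and 1 ogre → the dry ground.  (the marsh camp: 0K 0O; the dry ground: 3K 2O)

7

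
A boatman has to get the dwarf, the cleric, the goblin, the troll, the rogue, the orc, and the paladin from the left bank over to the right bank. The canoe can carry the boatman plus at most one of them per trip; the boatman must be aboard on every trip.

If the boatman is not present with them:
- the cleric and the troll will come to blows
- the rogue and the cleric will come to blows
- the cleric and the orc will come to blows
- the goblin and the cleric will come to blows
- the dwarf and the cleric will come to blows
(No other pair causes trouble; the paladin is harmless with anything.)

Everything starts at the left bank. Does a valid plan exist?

Following every safe sequence of crossings from the start, the most of the 7 that can be at the right bank as the canoe arrives there on crossings 1, 3, 5 is 1, 2, 3 respectively; the best ever achieved is 3 of 7.
From crossing 7 on, no configuration arises that was not already reachable earlier: only 26 distinct safe configurations (who is on which side, and where the canoe is) can ever be reached, none of them has everyone across, and every continuation just revisits them. So no valid plan exists.

No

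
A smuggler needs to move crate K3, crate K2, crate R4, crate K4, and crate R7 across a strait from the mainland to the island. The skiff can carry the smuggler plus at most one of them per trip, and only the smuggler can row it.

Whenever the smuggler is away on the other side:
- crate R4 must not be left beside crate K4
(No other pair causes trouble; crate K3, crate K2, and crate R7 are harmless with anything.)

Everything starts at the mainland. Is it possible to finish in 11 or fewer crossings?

Yes

Yes — this plan uses 9 crossings (≤ 11):
1. Smuggler goes to the island with crate R4.
2. Smuggler goes back to the mainland alone.
3. Smuggler goes to the island with crate K3.
4. Smuggler goes back to the mainland alone.
5. Smuggler goes to the island with crate K2.
6. Smuggler goes back to the mainland alone.
7. Smuggler goes to the island with crate R7.
8. Smuggler goes back to the mainland alone.
9. Smuggler goes to the island with crate K4.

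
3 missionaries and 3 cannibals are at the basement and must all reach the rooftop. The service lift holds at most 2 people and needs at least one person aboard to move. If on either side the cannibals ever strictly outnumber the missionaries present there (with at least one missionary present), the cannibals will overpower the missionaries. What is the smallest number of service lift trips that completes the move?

Counting alone: each trip to the rooftop takes at most 2 across and each return brings at least 1 back, so after t trips out (and t−1 returns) at most 2t − (t−1) of the 6 are across; that first reaches 6 at t = 5, so at least 9 crossings are needed.
The safety rule pushes this higher. Following every safe sequence of crossings, the most of the 6 that can be at the rooftop as the service lift arrives there on crossing 9 is 5 — never all 6.
So no plan with fewer than 11 crossings exists, and this one achieves 11:
1. 2 cannibals → the rooftop.  (the basement: 3M 1C; the rooftop: 0M 2C)
2. 1 cannibal ← the basement.  (the basement: 3M 2C; the rooftop: 0M 1C)
3. 2 cannibals → the rooftop.  (the basement: 3M 0C; the rooftop: 0M 3C)
4. 1 cannibal ← the basement.  (the basement: 3M 1C; the rooftop: 0M 2C)
5. 2 missionaries → the rooftop.  (the basement: 1M 1C; the rooftop: 2M 2C)
6. 1 missionary and 1 cannibal ← the basement.  (the basement: 2M 2C; the rooftop: 1M 1C)
7. 2 missionaries → the rooftop.  (the basement: 0M 2C; the rooftop: 3M 1C)
8. 1 cannibal ← the basement.  (the basement: 0M 3C; the rooftop: 3M 0C)
9. 2 cannibals → the rooftop.  (the basement: 0M 1C; the rooftop: 3M 2C)
10. 1 cannibal ← the basement.  (the basement: 0M 2C; the rooftop: 3M 1C)
11. 2 cannibals → the rooftop.  (the basement: 0M 0C; the rooftop: 3M 3C)

11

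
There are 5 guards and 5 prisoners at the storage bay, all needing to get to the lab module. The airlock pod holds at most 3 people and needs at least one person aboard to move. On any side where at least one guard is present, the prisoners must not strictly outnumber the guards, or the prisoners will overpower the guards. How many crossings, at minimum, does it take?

Counting alone: each trip to the lab module takes at most 3 across and each return brings at least 1 back, so after t trips out (and t−1 returns) at most 3t − (t−1) of the 10 are across; that first reaches 10 at t = 5, so at least 9 crossings are needed.
The safety rule pushes this higher. Following every safe sequence of crossings, the most of the 10 that can be at the lab module as the airlock pod arrives there on crossing 9 is 9 — never all 10.
So no plan with fewer than 11 crossings exists, and this one achieves 11:
1. 2 prisoners → the lab module.  (the storage bay: 5G 3P; the lab module: 0G 2P)
2. 1 prisoner ← the storage bay.  (the storage bay: 5G 4P; the lab module: 0G 1P)
3. 3 prisoners → the lab module.  (the storage bay: 5G 1P; the lab module: 0G 4P)
4. 1 prisoner ← the storage bay.  (the storage bay: 5G 2P; the lab module: 0G 3P)
5. 3 guards → the lab module.  (the storage bay: 2G 2P; the lab module: 3G 3P)
6. 1 guard and 1 prisoner ← the storage bay.  (the storage bay: 3G 3P; the lab module: 2G 2P)
7. 3 guards → the lab module.  (the storage bay: 0G 3P; the lab module: 5G 2P)
8. 1 prisoner ← the storage bay.  (the storage bay: 0G 4P; the lab module: 5G 1P)
9. 2 prisoners → the lab module.  (the storage bay: 0G 2P; the lab module: 5G 3P)
10. 1 prisoner ← the storage bay.  (the storage bay: 0G 3P; the lab module: 5G 2P)
11. 3 prisoners → the lab module.  (the storage bay: 0G 0P; the lab module: 5G 5P)

11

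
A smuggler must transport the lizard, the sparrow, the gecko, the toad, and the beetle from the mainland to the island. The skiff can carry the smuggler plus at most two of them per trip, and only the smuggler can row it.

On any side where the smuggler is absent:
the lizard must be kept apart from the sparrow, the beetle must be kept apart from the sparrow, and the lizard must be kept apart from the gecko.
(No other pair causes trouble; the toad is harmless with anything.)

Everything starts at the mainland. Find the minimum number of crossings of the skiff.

5

Counting alone: the smuggler can take at most 2 across per trip to the island, so moving all 5 needs at least 3 loaded trips out, with a return between consecutive ones — at least 5 crossings.
The plan below uses exactly 5 crossings, so it is optimal:
1. Smuggler goes to the island with the lizard and the sparrow.  [the mainland: the beetle, the gecko, the toad | the island: the lizard, the sparrow]
2. Smuggler goes back to the mainland with the lizard.  [the mainland: the beetle, the gecko, the lizard, the toad | the island: the sparrow]
3. Smuggler goes to the island with the gecko and the toad.  [the mainland: the beetle, the lizard | the island: the gecko, the sparrow, the toad]
4. Smuggler goes back to the mainland alone.  [the mainland: the beetle, the lizard | the island: the gecko, the sparrow, the toad]
5. Smuggler goes to the island with the beetle and the lizard.  [the mainland: — | the island: the beetle, the gecko, the lizard, the sparrow, the toad]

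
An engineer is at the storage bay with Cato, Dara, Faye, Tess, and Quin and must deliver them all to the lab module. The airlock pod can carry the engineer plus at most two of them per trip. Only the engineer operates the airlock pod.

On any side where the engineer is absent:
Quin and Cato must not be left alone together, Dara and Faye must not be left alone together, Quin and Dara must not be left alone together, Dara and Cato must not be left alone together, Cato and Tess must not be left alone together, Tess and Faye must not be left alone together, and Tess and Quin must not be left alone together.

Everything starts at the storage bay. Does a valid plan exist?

No

Whatever the first load, the items left behind include a forbidden pair without the engineer. No opening move is safe, so no plan exists.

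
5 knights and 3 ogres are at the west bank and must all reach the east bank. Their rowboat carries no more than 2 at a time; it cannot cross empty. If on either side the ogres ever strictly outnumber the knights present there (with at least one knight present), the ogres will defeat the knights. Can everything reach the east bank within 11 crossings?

No

Counting alone: each trip to the east bank takes at most 2 across and each return brings at least 1 back, so after t trips out (and t−1 returns) at most 2t − (t−1) of the 8 are across; that first reaches 8 at t = 7, so at least 13 crossings are needed.
Since 11 < 13, 11 crossings cannot be enough. (The shortest complete plan in fact takes 13:)
1. 2 ogres → the east bank.  (the west bank: 5K 1O; the east bank: 0K 2O)
2. 1 ogre ← the west bank.  (the west bank: 5K 2O; the east bank: 0K 1O)
3. 2 ogres → the east bank.  (the west bank: 5K 0O; the east bank: 0K 3O)
4. 1 ogre ← the west bank.  (the west bank: 5K 1O; the east bank: 0K 2O)
5. 2 knights → the east bank.  (the west bank: 3K 1O; the east bank: 2K 2O)
6. 1 ogre ← the west bank.  (the west bank: 3K 2O; the east bank: 2K 1O)
7. 1 knight and 1 ogre → the east bank.  (the west bank: 2K 1O; the east bank: 3K 2O)
8. 1 ogre ← the west bank.  (the west bank: 2K 2O; the east bank: 3K 1O)
9. 2 ogres → the east bank.  (the west bank: 2K 0O; the east bank: 3K 3O)
10. 1 ogre ← the west bank.  (the west bank: 2K 1O; the east bank: 3K 2O)
11. 1 knight and 1 ogre → the east bank.  (the west bank: 1K 0O; the east bank: 4K 3O)
12. 1 ogre ← the west bank.  (the west bank: 1K 1O; the east bank: 4K 2O)
13. 1 knight and 1 ogre → the east bank.  (the west bank: 0K 0O; the east bank: 5K 3O)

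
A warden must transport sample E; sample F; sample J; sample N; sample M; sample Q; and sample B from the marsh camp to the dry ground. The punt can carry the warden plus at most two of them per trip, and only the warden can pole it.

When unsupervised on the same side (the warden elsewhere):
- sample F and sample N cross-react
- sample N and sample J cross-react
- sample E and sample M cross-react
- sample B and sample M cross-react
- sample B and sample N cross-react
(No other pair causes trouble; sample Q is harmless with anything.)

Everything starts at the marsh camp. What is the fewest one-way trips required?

9

Counting alone: the warden can take at most 2 across per trip to the dry ground, so moving all 7 needs at least 4 loaded trips out, with a return between consecutive ones — at least 7 crossings.
The safety rule pushes this higher. Following every safe sequence of crossings, the most of the 7 that can be at the dry ground as the punt arrives there on crossing 7 is 6 — never all 7.
So no plan with fewer than 9 crossings exists, and this one achieves 9:
1. Warden goes to the dry ground with sample M and sample N.  [the marsh camp: sample B, sample E, sample F, sample J, sample Q | the dry ground: sample M, sample N]
2. Warden goes back to the marsh camp alone.  [the marsh camp: sample B, sample E, sample F, sample J, sample Q | the dry ground: sample M, sample N]
3. Warden goes to the dry ground with sample E.  [the marsh camp: sample B, sample F, sample J, sample Q | the dry ground: sample E, sample M, sample N]
4. Warden goes back to the marsh camp with sample M.  [the marsh camp: sample B, sample F, sample J, sample M, sample Q | the dry ground: sample E, sample N]
5. Warden goes to the dry ground with sample B and sample F.  [the marsh camp: sample J, sample M, sample Q | the dry ground: sample B, sample E, sample F, sample N]
6. Warden goes back to the marsh camp with sample N.  [the marsh camp: sample J, sample M, sample N, sample Q | the dry ground: sample B, sample E, sample F]
7. Warden goes to the dry ground with sample J and sample Q.  [the marsh camp: sample M, sample N | the dry ground: sample B, sample E, sample F, sample J, sample Q]
8. Warden goes back to the marsh camp alone.  [the marsh camp: sample M, sample N | the dry ground: sample B, sample E, sample F, sample J, sample Q]
9. Warden goes to the dry ground with sample M and sample N.  [the marsh camp: — | the dry ground: sample B, sample E, sample F, sample J, sample M, sample N, sample Q]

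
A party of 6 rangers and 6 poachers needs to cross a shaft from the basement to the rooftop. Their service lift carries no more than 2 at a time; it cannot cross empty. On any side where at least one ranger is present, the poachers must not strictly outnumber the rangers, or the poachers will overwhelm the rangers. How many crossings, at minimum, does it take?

Following every safe sequence of crossings from the start, the most of the 12 that can be at the rooftop as the service lift arrives there on crossings 1, 3, 5, 7, 9 is 2, 3, 4, 5, 6 respectively; the best ever achieved is 6 of 12.
From crossing 11 on, no configuration arises that was not already reachable earlier: only 15 distinct safe configurations (who is on which side, and where the service lift is) can ever be reached, none of them has everyone across, and every continuation just revisits them. They are: 0 rangers + 0 poachers across (service lift back at the start); 0 rangers + 1 poacher across (service lift there); 0 rangers + 1 poacher across (service lift back at the start); 0 rangers + 2 poachers across (service lift there); 0 rangers + 2 poachers across (service lift back at the start); 0 rangers + 3 poachers across (service lift there); 0 rangers + 3 poachers across (service lift back at the start); 0 rangers + 4 poachers across (service lift there); 0 rangers + 4 poachers across (service lift back at the start); 0 rangers + 5 poachers across (service lift there); 0 rangers + 5 poachers across (service lift back at the start); 0 rangers + 6 poachers across (service lift there); 1 ranger + 1 poacher across (service lift there); 1 ranger + 1 poacher across (service lift back at the start); 2 rangers + 2 poachers across (service lift there). So no valid plan exists.

impossible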